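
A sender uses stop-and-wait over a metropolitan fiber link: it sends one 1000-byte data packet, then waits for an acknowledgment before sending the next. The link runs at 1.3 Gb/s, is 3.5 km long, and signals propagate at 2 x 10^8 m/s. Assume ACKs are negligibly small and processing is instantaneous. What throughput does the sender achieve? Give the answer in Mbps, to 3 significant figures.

t_tx = L/R = 8000/1300000000 = 6.15385e-06 s.
t_prop = 3500/200000000 = 1.75e-05 s; RTT = 3.5e-05 s.
Cycle = t_tx + RTT = 4.11538e-05 s.
Throughput = L / cycle = 8000 / 4.11538e-05 = 194 Mbps.

194 Mbps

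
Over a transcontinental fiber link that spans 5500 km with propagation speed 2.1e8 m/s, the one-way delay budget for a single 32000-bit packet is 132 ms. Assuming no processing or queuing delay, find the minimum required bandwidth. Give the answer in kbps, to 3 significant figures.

Propagation delay = 5500000 / 210000000 = 26.1905 ms.
Transmission budget = 132 − 26.1905 = 105.81 ms.
R ≥ L / t_tx = 32000 bits / 0.10581 s = 302 kbps.

302 kbps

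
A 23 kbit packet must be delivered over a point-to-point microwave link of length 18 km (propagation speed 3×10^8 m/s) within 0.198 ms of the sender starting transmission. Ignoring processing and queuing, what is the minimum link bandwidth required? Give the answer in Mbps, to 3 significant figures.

Propagation delay = 18000 / 300000000 = 0.06 ms.
Transmission budget = 0.198 − 0.06 = 0.138 ms.
R ≥ L / t_tx = 23000 bits / 0.000138 s = 167 Mbps.

167 Mbps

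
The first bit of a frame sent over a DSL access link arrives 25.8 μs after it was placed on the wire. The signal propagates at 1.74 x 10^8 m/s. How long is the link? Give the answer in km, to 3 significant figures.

4.49 km

d = s × t_prop = 174000000 × 2.58e-05 = 4.49 km.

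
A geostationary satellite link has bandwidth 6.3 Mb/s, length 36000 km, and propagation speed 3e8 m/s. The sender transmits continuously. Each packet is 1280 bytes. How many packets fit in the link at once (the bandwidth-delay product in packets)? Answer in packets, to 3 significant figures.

73.8 packets

Propagation delay = 36000000 / 300000000 = 0.12 s.
BDP = R × t_prop = 6300000 × 0.12 = 756000 bits.
In packets of 10240 bits: 73.8 packets.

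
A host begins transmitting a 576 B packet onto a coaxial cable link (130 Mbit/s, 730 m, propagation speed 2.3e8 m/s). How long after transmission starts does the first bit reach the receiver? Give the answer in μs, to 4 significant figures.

First bit experiences only propagation delay: d/s = 730/2.3e+08 = 3.174 μs.

3.174 μs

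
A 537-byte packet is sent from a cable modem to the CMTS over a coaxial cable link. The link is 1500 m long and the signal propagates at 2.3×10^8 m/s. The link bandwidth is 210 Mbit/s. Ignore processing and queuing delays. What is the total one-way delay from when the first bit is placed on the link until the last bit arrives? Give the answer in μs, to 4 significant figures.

L = 537 × 8 = 4296 bits.
Transmission delay = L/R = 4296 / 210000000 = 20.4571 μs.
Propagation delay = d/s = 1500 m / 2.3e+08 m/s = 6.52174 μs.
Total = 26.98 μs.

26.98 μs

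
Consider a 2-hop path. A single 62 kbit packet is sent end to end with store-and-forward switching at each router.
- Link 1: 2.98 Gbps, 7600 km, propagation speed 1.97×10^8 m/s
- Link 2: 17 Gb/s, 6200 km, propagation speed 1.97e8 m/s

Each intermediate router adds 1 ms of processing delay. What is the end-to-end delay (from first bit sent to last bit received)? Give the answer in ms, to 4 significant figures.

L = 62000 bits.
Transmission delays (L/R per hop): 0.0208054, 0.00364706 ms; sum = 0.0244524 ms.
Propagation delays (d/s per hop): 38.5787, 31.4721 ms; sum = 70.0508 ms.
Processing at 1 router(s): 1 × 1 ms = 1 ms.
End-to-end = 71.08 ms.

71.08 ms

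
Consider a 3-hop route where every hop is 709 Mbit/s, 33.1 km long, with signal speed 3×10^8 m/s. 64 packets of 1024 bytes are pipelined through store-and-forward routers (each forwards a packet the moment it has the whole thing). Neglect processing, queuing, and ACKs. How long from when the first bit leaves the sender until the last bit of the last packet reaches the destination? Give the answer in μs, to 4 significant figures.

1094 μs

Per-hop transmission t_tx = L/R = 8192/709000000 = 11.5543 μs.
Per-hop propagation t_prop = 33100/300000000 = 110.333 μs.
Pipeline fill: first packet needs 3·t_tx to clear all hops; remaining 63 packets each add one t_tx.
Total = (3+64-1)·t_tx + 3·t_prop = 66·11.5543 + 3·110.333 = 1094 μs.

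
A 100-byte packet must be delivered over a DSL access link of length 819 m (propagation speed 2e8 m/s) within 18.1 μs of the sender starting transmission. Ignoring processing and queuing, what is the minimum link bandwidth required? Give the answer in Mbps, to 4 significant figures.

57.12 Mbps

L = 800 bits.
Propagation delay = 819 / 200000000 = 4.095 μs.
Transmission budget = 18.1 − 4.095 = 14.005 μs.
R ≥ L / t_tx = 800 bits / 1.4005e-05 s = 57.12 Mbps.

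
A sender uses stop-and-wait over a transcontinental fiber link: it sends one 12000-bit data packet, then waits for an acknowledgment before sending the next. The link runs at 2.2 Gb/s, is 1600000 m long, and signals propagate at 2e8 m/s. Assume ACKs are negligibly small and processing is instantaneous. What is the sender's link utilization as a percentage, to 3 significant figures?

0.0341 %

t_tx = L/R = 12000/2200000000 = 5.45455e-06 s.
t_prop = 1600000/200000000 = 0.008 s; RTT = 0.016 s.
Cycle = t_tx + RTT = 0.0160055 s.
Utilization = t_tx / cycle = 5.45455e-06/0.0160055 = 0.0341 %.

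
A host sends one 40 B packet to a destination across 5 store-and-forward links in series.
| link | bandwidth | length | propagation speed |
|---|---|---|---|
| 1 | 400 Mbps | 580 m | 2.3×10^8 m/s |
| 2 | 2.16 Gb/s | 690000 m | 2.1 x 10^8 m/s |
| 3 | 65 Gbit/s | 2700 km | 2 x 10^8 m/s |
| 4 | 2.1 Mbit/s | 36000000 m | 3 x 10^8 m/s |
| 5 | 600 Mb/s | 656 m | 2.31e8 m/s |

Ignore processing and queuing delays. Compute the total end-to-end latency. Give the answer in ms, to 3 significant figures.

L = 40 × 8 = 320 bits.
Transmission delays (L/R per hop): 0.0008, 0.000148148, 4.92308e-06, 0.152381, 0.000533333 ms; sum = 0.153867 ms.
Propagation delays (d/s per hop): 0.00252174, 3.28571, 13.5, 120, 0.00283983 ms; sum = 136.791 ms.
End-to-end = 137 ms.

137 ms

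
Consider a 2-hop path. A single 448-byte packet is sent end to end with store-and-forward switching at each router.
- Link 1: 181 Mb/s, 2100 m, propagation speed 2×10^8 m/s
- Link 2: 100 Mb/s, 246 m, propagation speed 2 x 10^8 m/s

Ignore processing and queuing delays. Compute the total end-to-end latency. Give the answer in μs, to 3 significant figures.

67.4 μs

L = 448 × 8 = 3584 bits.
Transmission delays (L/R per hop): 19.8011, 35.84 μs; sum = 55.6411 μs.
Propagation delays (d/s per hop): 10.5, 1.23 μs; sum = 11.73 μs.
End-to-end = 67.4 μs.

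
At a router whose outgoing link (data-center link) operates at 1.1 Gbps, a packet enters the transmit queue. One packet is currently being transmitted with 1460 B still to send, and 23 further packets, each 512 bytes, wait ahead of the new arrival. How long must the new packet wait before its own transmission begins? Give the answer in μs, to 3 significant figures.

96.3 μs

Each queued packet: L/R = 4096/1100000000 = 3.72364 μs.
23 queued → 85.6436 μs.
Plus remaining 11680 bits of current packet: 10.6182 μs.
Queuing delay = 96.3 μs.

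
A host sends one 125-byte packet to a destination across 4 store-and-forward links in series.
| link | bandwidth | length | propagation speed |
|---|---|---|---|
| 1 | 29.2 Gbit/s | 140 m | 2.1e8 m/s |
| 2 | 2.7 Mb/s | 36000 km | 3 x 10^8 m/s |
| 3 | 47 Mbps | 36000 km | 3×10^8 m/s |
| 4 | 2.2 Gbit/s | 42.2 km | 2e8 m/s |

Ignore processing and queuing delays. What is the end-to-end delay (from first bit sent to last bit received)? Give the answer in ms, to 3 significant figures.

L = 125 × 8 = 1000 bits.
Transmission delays (L/R per hop): 3.42466e-05, 0.37037, 0.0212766, 0.000454545 ms; sum = 0.392136 ms.
Propagation delays (d/s per hop): 0.000666667, 120, 120, 0.211 ms; sum = 240.212 ms.
End-to-end = 241 ms.

241 ms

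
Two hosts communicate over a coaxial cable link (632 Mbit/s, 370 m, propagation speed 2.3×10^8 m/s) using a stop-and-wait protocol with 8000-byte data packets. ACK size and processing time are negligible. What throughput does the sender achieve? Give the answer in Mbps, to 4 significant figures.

t_tx = L/R = 64000/632000000 = 0.000101266 s.
t_prop = 370/2.3e+08 = 1.6087e-06 s; RTT = 3.21739e-06 s.
Cycle = t_tx + RTT = 0.000104483 s.
Throughput = L / cycle = 64000 / 0.000104483 = 612.5 Mbps.

612.5 Mbps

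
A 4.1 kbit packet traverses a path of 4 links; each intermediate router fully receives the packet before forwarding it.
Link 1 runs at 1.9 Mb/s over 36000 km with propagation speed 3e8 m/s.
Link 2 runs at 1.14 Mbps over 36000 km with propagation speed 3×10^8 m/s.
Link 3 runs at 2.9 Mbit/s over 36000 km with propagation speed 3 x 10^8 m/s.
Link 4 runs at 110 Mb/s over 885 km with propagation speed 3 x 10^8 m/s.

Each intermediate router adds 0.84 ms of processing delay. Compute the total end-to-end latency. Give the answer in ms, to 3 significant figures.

L = 4100 bits.
Transmission delays (L/R per hop): 2.15789, 3.59649, 1.41379, 0.0372727 ms; sum = 7.20545 ms.
Propagation delays (d/s per hop): 120, 120, 120, 2.95 ms; sum = 362.95 ms.
Processing at 3 router(s): 3 × 0.84 ms = 2.52 ms.
End-to-end = 373 ms.

373 ms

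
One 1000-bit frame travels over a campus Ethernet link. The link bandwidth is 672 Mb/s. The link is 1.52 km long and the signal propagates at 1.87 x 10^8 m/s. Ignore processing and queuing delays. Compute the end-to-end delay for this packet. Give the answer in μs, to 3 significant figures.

Transmission delay = L/R = 1000 / 672000000 = 1.4881 μs.
Propagation delay = d/s = 1520 m / 187000000 m/s = 8.12834 μs.
Total = 9.62 μs.

9.62 μs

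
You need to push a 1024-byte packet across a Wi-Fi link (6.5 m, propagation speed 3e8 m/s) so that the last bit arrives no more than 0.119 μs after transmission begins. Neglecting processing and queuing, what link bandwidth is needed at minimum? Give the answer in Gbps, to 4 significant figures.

84.16 Gbps

L = 8192 bits.
Propagation delay = 6.5 / 300000000 = 0.0216667 μs.
Transmission budget = 0.119 − 0.0216667 = 0.0973333 μs.
R ≥ L / t_tx = 8192 bits / 9.73333e-08 s = 84.16 Gbps.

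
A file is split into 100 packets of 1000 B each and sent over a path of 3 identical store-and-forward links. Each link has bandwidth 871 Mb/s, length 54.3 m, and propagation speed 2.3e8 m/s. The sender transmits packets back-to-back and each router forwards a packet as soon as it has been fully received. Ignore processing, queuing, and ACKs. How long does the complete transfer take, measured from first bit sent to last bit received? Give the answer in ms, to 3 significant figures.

Per-hop transmission t_tx = L/R = 8000/871000000 = 0.00918485 ms.
Per-hop propagation t_prop = 54.3/2.3e+08 = 0.000236087 ms.
Pipeline fill: first packet needs 3·t_tx to clear all hops; remaining 99 packets each add one t_tx.
Total = (3+100-1)·t_tx + 3·t_prop = 102·0.00918485 + 3·0.000236087 = 0.938 ms.

0.938 ms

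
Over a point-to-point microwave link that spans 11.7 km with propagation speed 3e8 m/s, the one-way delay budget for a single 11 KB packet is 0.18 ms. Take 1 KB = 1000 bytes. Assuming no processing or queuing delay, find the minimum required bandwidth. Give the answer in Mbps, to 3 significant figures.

L = 88000 bits.
Propagation delay = 11700 / 300000000 = 0.039 ms.
Transmission budget = 0.18 − 0.039 = 0.141 ms.
R ≥ L / t_tx = 88000 bits / 0.000141 s = 624 Mbps.

624 Mbps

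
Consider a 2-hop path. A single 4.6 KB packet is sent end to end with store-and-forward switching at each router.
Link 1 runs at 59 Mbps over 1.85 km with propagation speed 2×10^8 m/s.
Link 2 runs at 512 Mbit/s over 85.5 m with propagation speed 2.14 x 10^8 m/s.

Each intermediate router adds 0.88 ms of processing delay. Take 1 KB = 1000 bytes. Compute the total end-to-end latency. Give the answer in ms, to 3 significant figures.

1.59 ms

L = 36800 bits.
Transmission delays (L/R per hop): 0.623729, 0.071875 ms; sum = 0.695604 ms.
Propagation delays (d/s per hop): 0.00925, 0.000399533 ms; sum = 0.00964953 ms.
Processing at 1 router(s): 1 × 0.88 ms = 0.88 ms.
End-to-end = 1.59 ms.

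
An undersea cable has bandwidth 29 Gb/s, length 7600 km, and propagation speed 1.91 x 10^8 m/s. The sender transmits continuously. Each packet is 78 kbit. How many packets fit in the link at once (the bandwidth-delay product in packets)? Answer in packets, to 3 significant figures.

14800 packets

Propagation delay = 7600000 / 191000000 = 0.0397906 s.
BDP = R × t_prop = 29000000000 × 0.0397906 = 1153930000 bits.
In packets of 78000 bits: 14800 packets.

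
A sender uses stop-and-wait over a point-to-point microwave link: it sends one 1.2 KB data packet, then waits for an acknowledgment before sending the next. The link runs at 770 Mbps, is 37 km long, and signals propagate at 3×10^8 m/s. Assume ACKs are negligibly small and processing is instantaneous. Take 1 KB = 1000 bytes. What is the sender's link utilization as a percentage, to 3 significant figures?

4.81 %

t_tx = L/R = 9600/770000000 = 1.24675e-05 s.
t_prop = 37000/300000000 = 0.000123333 s; RTT = 0.000246667 s.
Cycle = t_tx + RTT = 0.000259134 s.
Utilization = t_tx / cycle = 1.24675e-05/0.000259134 = 4.81 %.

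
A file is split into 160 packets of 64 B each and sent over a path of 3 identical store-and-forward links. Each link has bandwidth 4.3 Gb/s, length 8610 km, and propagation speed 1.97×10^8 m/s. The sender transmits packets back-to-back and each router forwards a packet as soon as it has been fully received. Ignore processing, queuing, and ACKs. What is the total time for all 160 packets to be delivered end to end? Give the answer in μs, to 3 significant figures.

Per-hop transmission t_tx = L/R = 512/4300000000 = 0.11907 μs.
Per-hop propagation t_prop = 8610000/197000000 = 43705.6 μs.
Pipeline fill: first packet needs 3·t_tx to clear all hops; remaining 159 packets each add one t_tx.
Total = (3+160-1)·t_tx + 3·t_prop = 162·0.11907 + 3·43705.6 = 131000 μs.

131000 μs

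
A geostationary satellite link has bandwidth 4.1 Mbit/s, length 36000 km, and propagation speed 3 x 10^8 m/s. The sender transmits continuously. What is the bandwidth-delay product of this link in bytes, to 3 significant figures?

61500 bytes

Propagation delay = 36000000 / 300000000 = 0.12 s.
BDP = R × t_prop = 4.1e+06 × 0.12 = 492000 bits.
In bytes: 492000/8 = 61500 bytes.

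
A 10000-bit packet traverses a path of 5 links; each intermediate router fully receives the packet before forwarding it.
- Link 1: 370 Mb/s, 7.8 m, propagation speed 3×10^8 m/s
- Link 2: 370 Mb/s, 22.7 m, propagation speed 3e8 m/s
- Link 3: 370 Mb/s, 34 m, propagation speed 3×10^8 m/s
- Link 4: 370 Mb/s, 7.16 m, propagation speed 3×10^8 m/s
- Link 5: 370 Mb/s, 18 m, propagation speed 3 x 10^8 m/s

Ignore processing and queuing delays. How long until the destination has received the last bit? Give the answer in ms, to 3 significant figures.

0.135 ms

Transmission delay per hop = L/R = 10000/370000000 = 0.027027 ms; 5 hops → 0.135135 ms.
Propagation delays (d/s per hop): 2.6e-05, 7.56667e-05, 0.000113333, 2.38667e-05, 6e-05 ms; sum = 0.000298867 ms.
End-to-end = 0.135 ms.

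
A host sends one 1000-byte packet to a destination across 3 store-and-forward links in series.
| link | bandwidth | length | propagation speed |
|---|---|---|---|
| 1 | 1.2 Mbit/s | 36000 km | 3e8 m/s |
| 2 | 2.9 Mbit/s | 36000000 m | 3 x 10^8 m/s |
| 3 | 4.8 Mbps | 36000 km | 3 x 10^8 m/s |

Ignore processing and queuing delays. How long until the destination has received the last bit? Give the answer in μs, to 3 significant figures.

L = 1000 × 8 = 8000 bits.
Transmission delays (L/R per hop): 6666.67, 2758.62, 1666.67 μs; sum = 11092 μs.
Propagation delays (d/s per hop): 120000, 120000, 120000 μs; sum = 360000 μs.
End-to-end = 371000 μs.

371000 μs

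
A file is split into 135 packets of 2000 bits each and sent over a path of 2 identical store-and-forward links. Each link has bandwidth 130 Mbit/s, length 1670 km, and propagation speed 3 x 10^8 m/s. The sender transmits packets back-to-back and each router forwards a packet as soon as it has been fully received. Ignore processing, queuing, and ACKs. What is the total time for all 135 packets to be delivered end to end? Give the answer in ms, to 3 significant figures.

13.2 ms

Per-hop transmission t_tx = L/R = 2000/130000000 = 0.0153846 ms.
Per-hop propagation t_prop = 1670000/300000000 = 5.56667 ms.
Pipeline fill: first packet needs 2·t_tx to clear all hops; remaining 134 packets each add one t_tx.
Total = (2+135-1)·t_tx + 2·t_prop = 136·0.0153846 + 2·5.56667 = 13.2 ms.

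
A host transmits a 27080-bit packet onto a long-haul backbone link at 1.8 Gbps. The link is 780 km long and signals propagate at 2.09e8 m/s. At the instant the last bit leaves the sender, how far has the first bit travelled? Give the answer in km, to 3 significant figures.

3.14 km

t_tx = L/R = 27080/1800000000 = 1.50444e-05 s.
Distance = s × t_tx = 209000000 × 1.50444e-05 = 3.14 km.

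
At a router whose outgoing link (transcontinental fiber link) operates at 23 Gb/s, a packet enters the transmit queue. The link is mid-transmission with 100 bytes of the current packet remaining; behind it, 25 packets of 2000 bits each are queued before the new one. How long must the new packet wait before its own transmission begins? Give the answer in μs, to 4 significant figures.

Each queued packet: L/R = 2000/23000000000 = 0.0869565 μs.
25 queued → 2.17391 μs.
Plus remaining 800 bits of current packet: 0.0347826 μs.
Queuing delay = 2.209 μs.

2.209 μs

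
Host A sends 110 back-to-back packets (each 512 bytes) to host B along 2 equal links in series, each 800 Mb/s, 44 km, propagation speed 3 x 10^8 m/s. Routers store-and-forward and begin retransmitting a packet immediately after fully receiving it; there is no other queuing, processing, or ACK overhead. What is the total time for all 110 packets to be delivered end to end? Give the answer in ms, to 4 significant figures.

0.8617 ms

Per-hop transmission t_tx = L/R = 4096/800000000 = 0.00512 ms.
Per-hop propagation t_prop = 44000/300000000 = 0.146667 ms.
Pipeline fill: first packet needs 2·t_tx to clear all hops; remaining 109 packets each add one t_tx.
Total = (2+110-1)·t_tx + 2·t_prop = 111·0.00512 + 2·0.146667 = 0.8617 ms.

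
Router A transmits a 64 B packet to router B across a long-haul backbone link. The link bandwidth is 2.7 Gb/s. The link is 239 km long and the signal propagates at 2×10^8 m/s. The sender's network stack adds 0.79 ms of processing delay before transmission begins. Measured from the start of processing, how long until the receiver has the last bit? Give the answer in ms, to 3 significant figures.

L = 64 × 8 = 512 bits.
Transmission delay = L/R = 512 / 2700000000 = 0.00018963 ms.
Propagation delay = d/s = 239000 m / 200000000 m/s = 1.195 ms.
Plus processing delay 0.79 ms = 0.79 ms.
Total = 1.99 ms.

1.99 ms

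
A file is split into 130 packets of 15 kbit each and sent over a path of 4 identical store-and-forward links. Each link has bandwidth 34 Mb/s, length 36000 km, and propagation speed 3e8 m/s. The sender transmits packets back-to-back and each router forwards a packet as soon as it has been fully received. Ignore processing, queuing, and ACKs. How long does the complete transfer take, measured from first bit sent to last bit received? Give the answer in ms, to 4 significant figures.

Per-hop transmission t_tx = L/R = 15000/34000000 = 0.441176 ms.
Per-hop propagation t_prop = 36000000/300000000 = 120 ms.
Pipeline fill: first packet needs 4·t_tx to clear all hops; remaining 129 packets each add one t_tx.
Total = (4+130-1)·t_tx + 4·t_prop = 133·0.441176 + 4·120 = 538.7 ms.

538.7 ms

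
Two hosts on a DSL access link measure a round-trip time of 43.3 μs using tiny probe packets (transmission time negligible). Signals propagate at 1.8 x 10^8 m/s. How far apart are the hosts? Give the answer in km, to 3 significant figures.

3.90 km

One-way propagation = RTT/2 = 21.65 μs.
d = s × t = 180000000 × 2.165e-05 = 3.90 km.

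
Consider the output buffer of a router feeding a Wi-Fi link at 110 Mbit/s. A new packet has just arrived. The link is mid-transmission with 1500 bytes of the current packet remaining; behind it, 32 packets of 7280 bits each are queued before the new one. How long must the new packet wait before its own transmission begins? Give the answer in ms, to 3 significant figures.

Each queued packet: L/R = 7280/110000000 = 0.0661818 ms.
32 queued → 2.11782 ms.
Plus remaining 12000 bits of current packet: 0.109091 ms.
Queuing delay = 2.23 ms.

2.23 ms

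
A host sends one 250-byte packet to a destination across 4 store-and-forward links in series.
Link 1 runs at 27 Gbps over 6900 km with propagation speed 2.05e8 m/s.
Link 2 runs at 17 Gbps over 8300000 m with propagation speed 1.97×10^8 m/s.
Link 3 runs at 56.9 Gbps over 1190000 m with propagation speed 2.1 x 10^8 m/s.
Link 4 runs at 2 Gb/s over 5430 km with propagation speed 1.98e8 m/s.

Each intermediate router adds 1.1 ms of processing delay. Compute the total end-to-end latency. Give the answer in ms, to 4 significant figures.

L = 250 × 8 = 2000 bits.
Transmission delays (L/R per hop): 7.40741e-05, 0.000117647, 3.51494e-05, 0.001 ms; sum = 0.00122687 ms.
Propagation delays (d/s per hop): 33.6585, 42.132, 5.66667, 27.4242 ms; sum = 108.881 ms.
Processing at 3 router(s): 3 × 1.1 ms = 3.3 ms.
End-to-end = 112.2 ms.

112.2 ms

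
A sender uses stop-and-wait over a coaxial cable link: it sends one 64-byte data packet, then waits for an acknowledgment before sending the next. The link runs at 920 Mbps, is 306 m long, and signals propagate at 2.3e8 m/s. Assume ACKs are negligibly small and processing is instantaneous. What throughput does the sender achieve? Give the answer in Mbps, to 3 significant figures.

t_tx = L/R = 512/920000000 = 5.56522e-07 s.
t_prop = 306/2.3e+08 = 1.33043e-06 s; RTT = 2.66087e-06 s.
Cycle = t_tx + RTT = 3.21739e-06 s.
Throughput = L / cycle = 512 / 3.21739e-06 = 159 Mbps.

159 Mbps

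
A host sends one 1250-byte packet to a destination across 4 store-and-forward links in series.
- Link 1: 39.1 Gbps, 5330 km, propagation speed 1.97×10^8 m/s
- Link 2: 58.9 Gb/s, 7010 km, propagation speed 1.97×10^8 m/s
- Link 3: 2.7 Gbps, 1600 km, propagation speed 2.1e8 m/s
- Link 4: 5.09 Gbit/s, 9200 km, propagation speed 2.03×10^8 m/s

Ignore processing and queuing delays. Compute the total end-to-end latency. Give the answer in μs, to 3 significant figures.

L = 1250 × 8 = 10000 bits.
Transmission delays (L/R per hop): 0.255754, 0.169779, 3.7037, 1.96464 μs; sum = 6.09387 μs.
Propagation delays (d/s per hop): 27055.8, 35583.8, 7619.05, 45320.2 μs; sum = 115579 μs.
End-to-end = 116000 μs.

116000 μs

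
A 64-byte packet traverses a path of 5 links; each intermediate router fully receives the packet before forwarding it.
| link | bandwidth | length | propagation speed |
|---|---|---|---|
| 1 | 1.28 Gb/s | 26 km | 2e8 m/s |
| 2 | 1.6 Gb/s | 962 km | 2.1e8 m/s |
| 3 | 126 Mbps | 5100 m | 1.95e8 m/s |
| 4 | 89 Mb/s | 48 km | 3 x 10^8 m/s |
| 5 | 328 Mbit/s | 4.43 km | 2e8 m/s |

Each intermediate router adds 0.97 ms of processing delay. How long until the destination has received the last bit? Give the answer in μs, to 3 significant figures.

L = 64 × 8 = 512 bits.
Transmission delays (L/R per hop): 0.4, 0.32, 4.06349, 5.75281, 1.56098 μs; sum = 12.0973 μs.
Propagation delays (d/s per hop): 130, 4580.95, 26.1538, 160, 22.15 μs; sum = 4919.26 μs.
Processing at 4 router(s): 4 × 0.97 ms = 3880 μs.
End-to-end = 8810 μs.

8810 μs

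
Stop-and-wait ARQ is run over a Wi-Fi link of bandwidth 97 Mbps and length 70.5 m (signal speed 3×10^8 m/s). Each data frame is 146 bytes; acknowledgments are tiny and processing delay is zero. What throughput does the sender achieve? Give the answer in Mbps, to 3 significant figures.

93.4 Mbps

t_tx = L/R = 1168/97000000 = 1.20412e-05 s.
t_prop = 70.5/300000000 = 2.35e-07 s; RTT = 4.7e-07 s.
Cycle = t_tx + RTT = 1.25112e-05 s.
Throughput = L / cycle = 1168 / 1.25112e-05 = 93.4 Mbps.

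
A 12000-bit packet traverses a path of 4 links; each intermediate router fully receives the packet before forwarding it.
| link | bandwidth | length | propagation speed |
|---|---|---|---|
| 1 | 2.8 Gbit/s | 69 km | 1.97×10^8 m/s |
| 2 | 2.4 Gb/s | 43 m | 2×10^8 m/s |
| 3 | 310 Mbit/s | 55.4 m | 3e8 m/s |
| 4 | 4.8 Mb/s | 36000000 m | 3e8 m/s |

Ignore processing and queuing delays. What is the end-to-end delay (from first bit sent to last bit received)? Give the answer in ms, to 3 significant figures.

123 ms

Transmission delays (L/R per hop): 0.00428571, 0.005, 0.0387097, 2.5 ms; sum = 2.548 ms.
Propagation delays (d/s per hop): 0.350254, 0.000215, 0.000184667, 120 ms; sum = 120.351 ms.
End-to-end = 123 ms.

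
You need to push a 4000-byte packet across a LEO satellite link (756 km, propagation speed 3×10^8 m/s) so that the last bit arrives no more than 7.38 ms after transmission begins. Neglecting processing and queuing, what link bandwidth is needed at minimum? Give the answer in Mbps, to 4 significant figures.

L = 32000 bits.
Propagation delay = 756000 / 300000000 = 2.52 ms.
Transmission budget = 7.38 − 2.52 = 4.86 ms.
R ≥ L / t_tx = 32000 bits / 0.00486 s = 6.584 Mbps.

6.584 Mbps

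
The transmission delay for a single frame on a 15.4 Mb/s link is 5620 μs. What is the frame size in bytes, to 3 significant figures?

10800 bytes

L = R × t_tx = 15400000 b/s × 0.00562 s = 86548 bits.
In bytes: 86548 / 8 = 10800 bytes.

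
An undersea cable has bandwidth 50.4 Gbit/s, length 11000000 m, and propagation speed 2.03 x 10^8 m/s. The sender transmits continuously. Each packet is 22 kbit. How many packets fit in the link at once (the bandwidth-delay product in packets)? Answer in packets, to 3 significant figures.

124000 packets

Propagation delay = 11000000 / 2.03e+08 = 0.0541872 s.
BDP = R × t_prop = 50400000000 × 0.0541872 = 2731030000 bits.
In packets of 22000 bits: 124000 packets.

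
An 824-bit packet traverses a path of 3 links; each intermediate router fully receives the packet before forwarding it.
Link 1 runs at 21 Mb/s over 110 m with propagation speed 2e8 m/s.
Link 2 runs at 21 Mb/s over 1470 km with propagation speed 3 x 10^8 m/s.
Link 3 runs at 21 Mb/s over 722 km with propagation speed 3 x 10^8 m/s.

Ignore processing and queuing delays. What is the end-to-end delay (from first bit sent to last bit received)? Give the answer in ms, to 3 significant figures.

Transmission delay per hop = L/R = 824/21000000 = 0.0392381 ms; 3 hops → 0.117714 ms.
Propagation delays (d/s per hop): 0.00055, 4.9, 2.40667 ms; sum = 7.30722 ms.
End-to-end = 7.42 ms.

7.42 ms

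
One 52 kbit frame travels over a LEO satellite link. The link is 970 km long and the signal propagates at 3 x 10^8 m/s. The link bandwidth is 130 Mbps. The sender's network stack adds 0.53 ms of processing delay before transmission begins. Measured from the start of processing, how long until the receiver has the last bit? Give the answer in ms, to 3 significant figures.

4.16 ms

L = 52000 bits.
Transmission delay = L/R = 52000 / 130000000 = 0.4 ms.
Propagation delay = d/s = 970000 m / 300000000 m/s = 3.23333 ms.
Plus processing delay 0.53 ms = 0.53 ms.
Total = 4.16 ms.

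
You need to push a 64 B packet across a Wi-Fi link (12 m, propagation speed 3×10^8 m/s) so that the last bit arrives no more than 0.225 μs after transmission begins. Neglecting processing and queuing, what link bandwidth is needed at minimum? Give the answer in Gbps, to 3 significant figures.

L = 512 bits.
Propagation delay = 12 / 300000000 = 0.04 μs.
Transmission budget = 0.225 − 0.04 = 0.185 μs.
R ≥ L / t_tx = 512 bits / 1.85e-07 s = 2.77 Gbps.

2.77 Gbps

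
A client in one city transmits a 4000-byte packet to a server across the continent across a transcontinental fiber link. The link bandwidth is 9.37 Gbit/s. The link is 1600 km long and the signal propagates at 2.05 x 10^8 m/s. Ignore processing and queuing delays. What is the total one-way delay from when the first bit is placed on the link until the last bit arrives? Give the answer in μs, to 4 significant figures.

7808 μs

L = 4000 × 8 = 32000 bits.
Transmission delay = L/R = 32000 / 9370000000 = 3.41515 μs.
Propagation delay = d/s = 1600000 m / 2.05e+08 m/s = 7804.88 μs.
Total = 7808 μs.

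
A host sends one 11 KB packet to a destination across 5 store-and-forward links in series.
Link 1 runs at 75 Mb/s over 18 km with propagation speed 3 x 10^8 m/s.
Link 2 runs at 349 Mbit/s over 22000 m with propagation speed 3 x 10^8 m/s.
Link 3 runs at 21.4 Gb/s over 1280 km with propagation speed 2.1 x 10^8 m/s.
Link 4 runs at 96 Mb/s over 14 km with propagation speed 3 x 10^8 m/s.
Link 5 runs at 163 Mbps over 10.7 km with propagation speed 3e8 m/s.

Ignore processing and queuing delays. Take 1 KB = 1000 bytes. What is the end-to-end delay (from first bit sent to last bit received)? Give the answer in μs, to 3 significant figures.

L = 88000 bits.
Transmission delays (L/R per hop): 1173.33, 252.149, 4.11215, 916.667, 539.877 μs; sum = 2886.14 μs.
Propagation delays (d/s per hop): 60, 73.3333, 6095.24, 46.6667, 35.6667 μs; sum = 6310.9 μs.
End-to-end = 9200 μs.

9200 μs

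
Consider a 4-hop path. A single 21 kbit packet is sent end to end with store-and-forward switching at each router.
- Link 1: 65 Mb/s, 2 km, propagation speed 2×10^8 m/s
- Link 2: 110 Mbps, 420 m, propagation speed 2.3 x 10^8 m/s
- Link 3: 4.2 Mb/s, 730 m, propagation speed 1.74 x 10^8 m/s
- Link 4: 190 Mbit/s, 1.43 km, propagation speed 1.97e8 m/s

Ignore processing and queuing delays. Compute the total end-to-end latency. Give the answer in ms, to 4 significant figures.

5.648 ms

L = 21000 bits.
Transmission delays (L/R per hop): 0.323077, 0.190909, 5, 0.110526 ms; sum = 5.62451 ms.
Propagation delays (d/s per hop): 0.01, 0.00182609, 0.0041954, 0.00725888 ms; sum = 0.0232804 ms.
End-to-end = 5.648 ms.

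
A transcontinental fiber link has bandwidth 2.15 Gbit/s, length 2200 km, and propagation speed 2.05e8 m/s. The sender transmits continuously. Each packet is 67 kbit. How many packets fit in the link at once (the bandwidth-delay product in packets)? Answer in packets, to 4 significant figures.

344.4 packets

Propagation delay = 2200000 / 2.05e+08 = 0.0107317 s.
BDP = R × t_prop = 2150000000 × 0.0107317 = 23073200 bits.
In packets of 67000 bits: 344.4 packets.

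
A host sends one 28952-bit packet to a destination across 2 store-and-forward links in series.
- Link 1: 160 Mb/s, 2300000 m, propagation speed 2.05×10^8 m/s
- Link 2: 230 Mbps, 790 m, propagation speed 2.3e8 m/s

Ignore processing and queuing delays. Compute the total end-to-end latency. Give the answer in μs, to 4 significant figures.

11530 μs

Transmission delays (L/R per hop): 180.95, 125.878 μs; sum = 306.828 μs.
Propagation delays (d/s per hop): 11219.5, 3.43478 μs; sum = 11222.9 μs.
End-to-end = 11530 μs.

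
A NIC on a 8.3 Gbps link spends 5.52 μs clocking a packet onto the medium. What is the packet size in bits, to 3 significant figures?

45800 bits

L = R × t_tx = 8.3e+09 b/s × 5.52e-06 s = 45816 bits.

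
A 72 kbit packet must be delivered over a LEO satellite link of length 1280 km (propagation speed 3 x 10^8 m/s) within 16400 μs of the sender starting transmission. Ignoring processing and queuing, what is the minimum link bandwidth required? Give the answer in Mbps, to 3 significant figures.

5.93 Mbps

Propagation delay = 1280000 / 300000000 = 4266.67 μs.
Transmission budget = 16400 − 4266.67 = 12133.3 μs.
R ≥ L / t_tx = 72000 bits / 0.0121333 s = 5.93 Mbps.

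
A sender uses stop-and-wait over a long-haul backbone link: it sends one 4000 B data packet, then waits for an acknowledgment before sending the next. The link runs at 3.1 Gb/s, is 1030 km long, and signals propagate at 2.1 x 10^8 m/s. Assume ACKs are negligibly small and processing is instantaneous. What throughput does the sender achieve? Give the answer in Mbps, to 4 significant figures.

3.259 Mbps

t_tx = L/R = 32000/3100000000 = 1.03226e-05 s.
t_prop = 1030000/210000000 = 0.00490476 s; RTT = 0.00980952 s.
Cycle = t_tx + RTT = 0.00981985 s.
Throughput = L / cycle = 32000 / 0.00981985 = 3.259 Mbps.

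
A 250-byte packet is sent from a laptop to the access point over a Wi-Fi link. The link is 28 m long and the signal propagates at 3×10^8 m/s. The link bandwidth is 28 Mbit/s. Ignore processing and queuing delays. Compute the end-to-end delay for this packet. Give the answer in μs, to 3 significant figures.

L = 250 × 8 = 2000 bits.
Transmission delay = L/R = 2000 / 28000000 = 71.4286 μs.
Propagation delay = d/s = 28 m / 300000000 m/s = 0.0933333 μs.
Total = 71.5 μs.

71.5 μs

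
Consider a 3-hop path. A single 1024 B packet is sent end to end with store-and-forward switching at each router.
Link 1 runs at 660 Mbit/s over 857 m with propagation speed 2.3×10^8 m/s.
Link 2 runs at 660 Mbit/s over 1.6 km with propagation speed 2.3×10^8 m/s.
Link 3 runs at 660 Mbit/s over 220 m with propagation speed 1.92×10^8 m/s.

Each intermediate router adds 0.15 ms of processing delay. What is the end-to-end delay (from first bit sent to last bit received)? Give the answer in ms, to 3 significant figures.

0.349 ms

L = 1024 × 8 = 8192 bits.
Transmission delay per hop = L/R = 8192/660000000 = 0.0124121 ms; 3 hops → 0.0372364 ms.
Propagation delays (d/s per hop): 0.00372609, 0.00695652, 0.00114583 ms; sum = 0.0118284 ms.
Processing at 2 router(s): 2 × 0.15 ms = 0.3 ms.
End-to-end = 0.349 ms.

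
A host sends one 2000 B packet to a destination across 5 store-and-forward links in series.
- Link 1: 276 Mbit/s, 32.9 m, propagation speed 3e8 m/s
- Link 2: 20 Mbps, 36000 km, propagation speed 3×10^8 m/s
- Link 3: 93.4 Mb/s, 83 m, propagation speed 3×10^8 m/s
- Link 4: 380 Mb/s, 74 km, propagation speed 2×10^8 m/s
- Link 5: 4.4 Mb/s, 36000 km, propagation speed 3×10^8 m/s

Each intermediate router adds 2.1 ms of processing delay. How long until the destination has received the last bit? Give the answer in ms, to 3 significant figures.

L = 2000 × 8 = 16000 bits.
Transmission delays (L/R per hop): 0.057971, 0.8, 0.171306, 0.0421053, 3.63636 ms; sum = 4.70775 ms.
Propagation delays (d/s per hop): 0.000109667, 120, 0.000276667, 0.37, 120 ms; sum = 240.37 ms.
Processing at 4 router(s): 4 × 2.1 ms = 8.4 ms.
End-to-end = 253 ms.

253 ms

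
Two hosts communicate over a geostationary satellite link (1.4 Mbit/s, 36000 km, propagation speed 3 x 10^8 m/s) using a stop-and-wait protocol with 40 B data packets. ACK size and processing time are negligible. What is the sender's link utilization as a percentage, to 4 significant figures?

t_tx = L/R = 320/1400000 = 0.000228571 s.
t_prop = 36000000/300000000 = 0.12 s; RTT = 0.24 s.
Cycle = t_tx + RTT = 0.240229 s.
Utilization = t_tx / cycle = 0.000228571/0.240229 = 0.09515 %.

0.09515 %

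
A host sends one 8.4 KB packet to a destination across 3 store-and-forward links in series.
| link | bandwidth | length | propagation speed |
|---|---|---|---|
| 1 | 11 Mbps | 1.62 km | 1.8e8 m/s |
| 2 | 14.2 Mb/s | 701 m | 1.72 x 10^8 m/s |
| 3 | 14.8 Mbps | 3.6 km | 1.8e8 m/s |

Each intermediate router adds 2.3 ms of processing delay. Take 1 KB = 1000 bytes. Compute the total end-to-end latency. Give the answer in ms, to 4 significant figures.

L = 67200 bits.
Transmission delays (L/R per hop): 6.10909, 4.73239, 4.54054 ms; sum = 15.382 ms.
Propagation delays (d/s per hop): 0.009, 0.00407558, 0.02 ms; sum = 0.0330756 ms.
Processing at 2 router(s): 2 × 2.3 ms = 4.6 ms.
End-to-end = 20.02 ms.

20.02 ms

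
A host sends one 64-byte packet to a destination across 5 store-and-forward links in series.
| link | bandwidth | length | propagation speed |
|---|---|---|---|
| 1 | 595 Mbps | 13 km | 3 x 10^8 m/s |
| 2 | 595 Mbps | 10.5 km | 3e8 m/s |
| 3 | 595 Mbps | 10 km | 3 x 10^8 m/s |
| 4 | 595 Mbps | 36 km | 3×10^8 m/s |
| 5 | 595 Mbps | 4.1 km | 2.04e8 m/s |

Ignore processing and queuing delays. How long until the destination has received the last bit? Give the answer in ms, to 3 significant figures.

L = 64 × 8 = 512 bits.
Transmission delay per hop = L/R = 512/595000000 = 0.000860504 ms; 5 hops → 0.00430252 ms.
Propagation delays (d/s per hop): 0.0433333, 0.035, 0.0333333, 0.12, 0.020098 ms; sum = 0.251765 ms.
End-to-end = 0.256 ms.

0.256 ms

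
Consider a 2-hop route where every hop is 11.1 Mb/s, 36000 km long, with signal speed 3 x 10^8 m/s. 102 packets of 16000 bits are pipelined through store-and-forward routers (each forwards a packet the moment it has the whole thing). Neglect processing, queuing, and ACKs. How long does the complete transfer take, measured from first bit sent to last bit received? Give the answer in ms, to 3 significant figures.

Per-hop transmission t_tx = L/R = 16000/11100000 = 1.44144 ms.
Per-hop propagation t_prop = 36000000/300000000 = 120 ms.
Pipeline fill: first packet needs 2·t_tx to clear all hops; remaining 101 packets each add one t_tx.
Total = (2+102-1)·t_tx + 2·t_prop = 103·1.44144 + 2·120 = 388 ms.

388 ms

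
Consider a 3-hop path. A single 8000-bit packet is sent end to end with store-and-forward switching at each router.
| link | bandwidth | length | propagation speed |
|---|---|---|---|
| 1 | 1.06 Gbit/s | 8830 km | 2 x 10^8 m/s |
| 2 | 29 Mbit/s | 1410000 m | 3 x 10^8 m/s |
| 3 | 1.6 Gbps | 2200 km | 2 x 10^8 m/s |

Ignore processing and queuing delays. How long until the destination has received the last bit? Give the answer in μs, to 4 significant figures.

Transmission delays (L/R per hop): 7.54717, 275.862, 5 μs; sum = 288.409 μs.
Propagation delays (d/s per hop): 44150, 4700, 11000 μs; sum = 59850 μs.
End-to-end = 60140 μs.

60140 μs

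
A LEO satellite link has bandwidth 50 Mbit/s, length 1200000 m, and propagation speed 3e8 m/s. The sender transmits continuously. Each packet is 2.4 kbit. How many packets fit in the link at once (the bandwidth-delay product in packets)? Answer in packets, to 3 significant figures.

83.3 packets

Propagation delay = 1200000 / 300000000 = 0.004 s.
BDP = R × t_prop = 50000000 × 0.004 = 200000 bits.
In packets of 2400 bits: 83.3 packets.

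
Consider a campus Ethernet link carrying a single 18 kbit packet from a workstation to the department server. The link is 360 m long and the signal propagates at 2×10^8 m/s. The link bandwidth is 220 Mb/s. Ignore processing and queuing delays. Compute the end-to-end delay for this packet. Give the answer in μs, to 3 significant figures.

83.6 μs

L = 18000 bits.
Transmission delay = L/R = 18000 / 220000000 = 81.8182 μs.
Propagation delay = d/s = 360 m / 200000000 m/s = 1.8 μs.
Total = 83.6 μs.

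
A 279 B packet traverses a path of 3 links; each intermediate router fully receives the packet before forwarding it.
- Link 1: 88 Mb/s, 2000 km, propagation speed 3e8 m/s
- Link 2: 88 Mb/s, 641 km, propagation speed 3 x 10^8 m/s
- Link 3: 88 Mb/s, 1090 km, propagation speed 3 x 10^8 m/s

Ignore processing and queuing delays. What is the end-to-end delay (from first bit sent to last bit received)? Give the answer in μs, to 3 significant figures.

12500 μs

L = 279 × 8 = 2232 bits.
Transmission delay per hop = L/R = 2232/88000000 = 25.3636 μs; 3 hops → 76.0909 μs.
Propagation delays (d/s per hop): 6666.67, 2136.67, 3633.33 μs; sum = 12436.7 μs.
End-to-end = 12500 μs.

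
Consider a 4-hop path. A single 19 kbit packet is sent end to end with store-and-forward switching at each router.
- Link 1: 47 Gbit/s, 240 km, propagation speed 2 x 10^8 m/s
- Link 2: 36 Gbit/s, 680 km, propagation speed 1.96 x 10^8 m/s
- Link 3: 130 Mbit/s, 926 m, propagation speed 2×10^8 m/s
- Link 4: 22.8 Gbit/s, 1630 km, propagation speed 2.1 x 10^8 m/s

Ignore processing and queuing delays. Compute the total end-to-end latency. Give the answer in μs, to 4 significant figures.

12580 μs

L = 19000 bits.
Transmission delays (L/R per hop): 0.404255, 0.527778, 146.154, 0.833333 μs; sum = 147.919 μs.
Propagation delays (d/s per hop): 1200, 3469.39, 4.63, 7761.9 μs; sum = 12435.9 μs.
End-to-end = 12580 μs.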